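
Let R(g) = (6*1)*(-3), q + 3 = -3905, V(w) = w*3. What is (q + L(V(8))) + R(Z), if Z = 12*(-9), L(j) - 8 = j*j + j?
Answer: -3318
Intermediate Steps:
V(w) = 3*w
L(j) = 8 + j + j**2 (L(j) = 8 + (j*j + j) = 8 + (j**2 + j) = 8 + (j + j**2) = 8 + j + j**2)
Z = -108
q = -3908 (q = -3 - 3905 = -3908)
R(g) = -18 (R(g) = 6*(-3) = -18)
(q + L(V(8))) + R(Z) = (-3908 + (8 + 3*8 + (3*8)**2)) - 18 = (-3908 + (8 + 24 + 24**2)) - 18 = (-3908 + (8 + 24 + 576)) - 18 = (-3908 + 608) - 18 = -3300 - 18 = -3318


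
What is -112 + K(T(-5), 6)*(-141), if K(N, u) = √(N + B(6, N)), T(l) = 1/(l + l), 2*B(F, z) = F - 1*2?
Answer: -112 - 141*√190/10 ≈ -306.35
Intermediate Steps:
B(F, z) = -1 + F/2 (B(F, z) = (F - 1*2)/2 = (F - 2)/2 = (-2 + F)/2 = -1 + F/2)
T(l) = 1/(2*l)
K(N, u) = √(2 + N) (K(N, u) = √(N + (-1 + (½)*6)) = √(N + (-1 + 3)) = √(N + 2) = √(2 + N))
-112 + K(T(-5), 6)*(-141) = -112 + √(2 + (½)/(-5))*(-141) = -112 + √(2 + (½)*(-⅕))*(-141) = -112 + √(2 - ⅒)*(-141) = -112 + √(19/10)*(-141) = -112 + (√190/10)*(-141) = -112 - 141*√190/10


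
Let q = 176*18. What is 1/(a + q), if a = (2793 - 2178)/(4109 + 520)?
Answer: 1543/4888429 ≈ 0.00031564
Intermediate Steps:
q = 3168
a = 205/1543 (a = 615/4629 = 615*(1/4629) = 205/1543 ≈ 0.13286)
1/(a + q) = 1/(205/1543 + 3168) = 1/(4888429/1543) = 1543/4888429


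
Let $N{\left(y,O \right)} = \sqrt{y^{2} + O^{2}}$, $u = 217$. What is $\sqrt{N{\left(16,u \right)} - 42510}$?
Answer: $\sqrt{-42510 + \sqrt{47345}} \approx 205.65 i$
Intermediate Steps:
$N{\left(y,O \right)} = \sqrt{O^{2} + y^{2}}$
$\sqrt{N{\left(16,u \right)} - 42510} = \sqrt{\sqrt{217^{2} + 16^{2}} - 42510} = \sqrt{\sqrt{47089 + 256} - 42510} = \sqrt{\sqrt{47345} - 42510} = \sqrt{-42510 + \sqrt{47345}}$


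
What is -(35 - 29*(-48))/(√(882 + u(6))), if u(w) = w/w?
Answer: -1427*√883/883 ≈ -48.022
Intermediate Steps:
u(w) = 1
-(35 - 29*(-48))/(√(882 + u(6))) = -(35 - 29*(-48))/(√(882 + 1)) = -(35 + 1392)/(√883) = -1427*√883/883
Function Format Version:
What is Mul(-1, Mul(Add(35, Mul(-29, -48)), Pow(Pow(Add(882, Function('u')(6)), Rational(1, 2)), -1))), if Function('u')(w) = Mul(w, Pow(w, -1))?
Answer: Mul(Rational(-1427, 883), Pow(883, Rational(1, 2))) ≈ -48.022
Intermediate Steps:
Function('u')(w) = 1
Mul(-1, Mul(Add(35, Mul(-29, -48)), Pow(Pow(Add(882, Function('u')(6)), Rational(1, 2)), -1))) = Mul(-1, Mul(Add(35, Mul(-29, -48)), Pow(Pow(Add(882, 1), Rational(1, 2)), -1))) = Mul(-1, Mul(Add(35, 1392), Pow(Pow(883, Rational(1, 2)), -1))) = Mul(-1, Mul(1427, Mul(Rational(1, 883), Pow(883, Rational(1, 2))))) = Mul(-1, Mul(Rational(1427, 883), Pow(883, Rational(1, 2)))) = Mul(Rational(-1427, 883), Pow(883, Rational(1, 2)))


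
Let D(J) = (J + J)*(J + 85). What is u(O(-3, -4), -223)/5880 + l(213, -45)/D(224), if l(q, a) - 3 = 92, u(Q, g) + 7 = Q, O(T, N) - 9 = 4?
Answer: 8269/4845120 ≈ 0.0017067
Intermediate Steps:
O(T, N) = 13 (O(T, N) = 9 + 4 = 13)
u(Q, g) = -7 + Q
D(J) = 2*J*(85 + J) (D(J) = (2*J)*(85 + J) = 2*J*(85 + J))
l(q, a) = 95 (l(q, a) = 3 + 92 = 95)
u(O(-3, -4), -223)/5880 + l(213, -45)/D(224) = (-7 + 13)/5880 + 95/((2*224*(85 + 224))) = 6*(1/5880) + 95/((2*224*309)) = 1/980 + 95/138432 = 8269/4845120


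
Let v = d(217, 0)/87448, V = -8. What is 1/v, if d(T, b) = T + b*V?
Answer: 87448/217 ≈ 402.99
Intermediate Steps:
d(T, b) = T - 8*b (d(T, b) = T + b*(-8) = T - 8*b)
v = 217/87448 (v = (217 - 8*0)/87448 = (217 + 0)*(1/87448) = 217*(1/87448) = 217/87448 ≈ 0.0024815)
1/v = 1/(217/87448) = 87448/217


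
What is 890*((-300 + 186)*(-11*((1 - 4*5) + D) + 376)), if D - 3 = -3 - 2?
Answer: -61586220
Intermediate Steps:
D = -2 (D = 3 + (-3 - 2) = 3 - 5 = -2)
890*((-300 + 186)*(-11*((1 - 4*5) + D) + 376)) = 890*((-300 + 186)*(-11*((1 - 4*5) - 2) + 376)) = 890*(-114*(-11*((1 - 20) - 2) + 376)) = 890*(-114*(-11*(-19 - 2) + 376)) = 890*(-114*(-11*(-21) + 376)) = 890*(-114*(231 + 376)) = 890*(-114*607) = 890*(-69198) = -61586220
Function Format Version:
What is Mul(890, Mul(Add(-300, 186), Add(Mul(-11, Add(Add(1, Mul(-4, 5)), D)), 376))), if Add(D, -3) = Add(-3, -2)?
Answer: -61586220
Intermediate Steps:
D = -2 (D = Add(3, Add(-3, -2)) = Add(3, -5) = -2)
Mul(890, Mul(Add(-300, 186), Add(Mul(-11, Add(Add(1, Mul(-4, 5)), D)), 376))) = Mul(890, Mul(Add(-300, 186), Add(Mul(-11, Add(Add(1, Mul(-4, 5)), -2)), 376))) = Mul(890, Mul(-114, Add(Mul(-11, Add(Add(1, -20), -2)), 376))) = Mul(890, Mul(-114, Add(Mul(-11, Add(-19, -2)), 376))) = Mul(890, Mul(-114, Add(Mul(-11, -21), 376))) = Mul(890, Mul(-114, Add(231, 376))) = Mul(890, Mul(-114, 607)) = Mul(890, -69198) = -61586220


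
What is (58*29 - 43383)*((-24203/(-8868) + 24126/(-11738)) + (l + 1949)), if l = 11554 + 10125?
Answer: -51283258450988399/52046292 ≈ -9.8534e+8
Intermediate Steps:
l = 21679
(58*29 - 43383)*((-24203/(-8868) + 24126/(-11738)) + (l + 1949)) = (58*29 - 43383)*((-24203/(-8868) + 24126/(-11738)) + (21679 + 1949)) = (1682 - 43383)*((-24203*(-1/8868) + 24126*(-1/11738)) + 23628) = -41701*((24203/8868 - 12063/5869) + 23628) = -41701*(35072723/52046292 + 23628) = -41701*1229784860099/52046292 = -51283258450988399/52046292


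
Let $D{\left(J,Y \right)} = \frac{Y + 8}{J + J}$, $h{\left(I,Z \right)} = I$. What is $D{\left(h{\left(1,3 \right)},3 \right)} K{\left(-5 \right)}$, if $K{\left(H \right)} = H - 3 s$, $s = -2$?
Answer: $\frac{11}{2} \approx 5.5$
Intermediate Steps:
$K{\left(H \right)} = 6 + H$ ($K{\left(H \right)} = H - -6 = H + 6 = 6 + H$)
$D{\left(J,Y \right)} = \frac{8 + Y}{2 J}$
$D{\left(h{\left(1,3 \right)},3 \right)} K{\left(-5 \right)} = \frac{8 + 3}{2 \cdot 1} \left(6 - 5\right) = \frac{1}{2} \cdot 1 \cdot 11 \cdot 1 = \frac{11}{2} \cdot 1 = \frac{11}{2}$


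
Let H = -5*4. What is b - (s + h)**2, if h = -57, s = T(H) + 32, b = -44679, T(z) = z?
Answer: -46704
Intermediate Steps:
H = -20
s = 12 (s = -20 + 32 = 12)
b - (s + h)**2 = -44679 - (12 - 57)**2 = -44679 - 1*(-45)**2 = -44679 - 1*2025 = -44679 - 2025 = -46704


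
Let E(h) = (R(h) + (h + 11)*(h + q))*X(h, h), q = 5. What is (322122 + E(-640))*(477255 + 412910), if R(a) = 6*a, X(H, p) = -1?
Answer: -65385289745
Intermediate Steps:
E(h) = -6*h - (5 + h)*(11 + h) (E(h) = (6*h + (h + 11)*(h + 5))*(-1) = (6*h + (11 + h)*(5 + h))*(-1) = (6*h + (5 + h)*(11 + h))*(-1) = -6*h - (5 + h)*(11 + h))
(322122 + E(-640))*(477255 + 412910) = (322122 + (-55 - 1*(-640)² - 22*(-640)))*(477255 + 412910) = (322122 + (-55 - 1*409600 + 14080))*890165 = (322122 + (-55 - 409600 + 14080))*890165 = (322122 - 395575)*890165 = -73453*890165 = -65385289745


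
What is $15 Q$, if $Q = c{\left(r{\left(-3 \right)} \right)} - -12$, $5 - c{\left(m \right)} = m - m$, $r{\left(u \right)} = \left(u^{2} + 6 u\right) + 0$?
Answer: $255$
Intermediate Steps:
$r{\left(u \right)} = u^{2} + 6 u$
$c{\left(m \right)} = 5$ ($c{\left(m \right)} = 5 - \left(m - m\right) = 5 - 0 = 5 + 0 = 5$)
$Q = 17$ ($Q = 5 - -12 = 5 + 12 = 17$)
$15 Q = 15 \cdot 17 = 255$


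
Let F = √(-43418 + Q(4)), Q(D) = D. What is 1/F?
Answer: -I*√886/6202 ≈ -0.0047994*I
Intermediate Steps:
F = 7*I*√886 (F = √(-43418 + 4) = √(-43414) = 7*I*√886 ≈ 208.36*I)
1/F = 1/(7*I*√886) = -I*√886/6202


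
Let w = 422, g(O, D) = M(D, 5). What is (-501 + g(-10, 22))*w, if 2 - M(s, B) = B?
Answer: -212688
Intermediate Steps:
M(s, B) = 2 - B
g(O, D) = -3 (g(O, D) = 2 - 1*5 = 2 - 5 = -3)
(-501 + g(-10, 22))*w = (-501 - 3)*422 = -504*422 = -212688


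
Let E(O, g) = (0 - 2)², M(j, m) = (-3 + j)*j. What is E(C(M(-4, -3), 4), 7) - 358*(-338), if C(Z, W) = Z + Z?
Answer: 121008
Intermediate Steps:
M(j, m) = j*(-3 + j)
C(Z, W) = 2*Z
E(O, g) = 4 (E(O, g) = (-2)² = 4)
E(C(M(-4, -3), 4), 7) - 358*(-338) = 4 - 358*(-338) = 4 + 121004 = 121008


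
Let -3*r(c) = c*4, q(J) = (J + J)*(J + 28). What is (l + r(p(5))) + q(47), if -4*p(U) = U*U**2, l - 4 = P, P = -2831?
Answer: 12794/3 ≈ 4264.7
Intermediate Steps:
l = -2827 (l = 4 - 2831 = -2827)
q(J) = 2*J*(28 + J) (q(J) = (2*J)*(28 + J) = 2*J*(28 + J))
p(U) = -U**3/4 (p(U) = -U*U**2/4 = -U**3/4)
r(c) = -4*c/3 (r(c) = -c*4/3 = -4*c/3)
(l + r(p(5))) + q(47) = (-2827 - (-1)*5**3/3) + 2*47*(28 + 47) = (-2827 - (-1)*125/3) + 2*47*75 = (-2827 - 4/3*(-125/4)) + 7050 = (-2827 + 125/3) + 7050 = -8356/3 + 7050 = 12794/3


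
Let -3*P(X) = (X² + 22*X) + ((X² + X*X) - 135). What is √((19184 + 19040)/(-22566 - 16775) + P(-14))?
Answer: I*√686789645691/118023 ≈ 7.0217*I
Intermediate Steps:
P(X) = 45 - X² - 22*X/3 (P(X) = -((X² + 22*X) + ((X² + X*X) - 135))/3 = -((X² + 22*X) + ((X² + X²) - 135))/3 = -((X² + 22*X) + (2*X² - 135))/3 = -((X² + 22*X) + (-135 + 2*X²))/3 = -(-135 + 3*X² + 22*X)/3 = 45 - X² - 22*X/3)
√((19184 + 19040)/(-22566 - 16775) + P(-14)) = √((19184 + 19040)/(-22566 - 16775) + (45 - 1*(-14)² - 22/3*(-14))) = √(38224/(-39341) + (45 - 1*196 + 308/3)) = √(38224*(-1/39341) + (45 - 196 + 308/3)) = √(-38224/39341 - 145/3) = √(-5819117/118023) = I*√686789645691/118023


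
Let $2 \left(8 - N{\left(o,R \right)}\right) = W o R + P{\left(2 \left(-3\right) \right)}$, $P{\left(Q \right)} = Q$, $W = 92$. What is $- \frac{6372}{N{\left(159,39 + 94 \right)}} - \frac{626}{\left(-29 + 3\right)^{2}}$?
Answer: $- \frac{23255179}{25291526} \approx -0.91949$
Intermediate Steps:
$N{\left(o,R \right)} = 11 - 46 R o$ ($N{\left(o,R \right)} = 8 - \frac{92 o R + 2 \left(-3\right)}{2} = 8 - \frac{92 R o - 6}{2} = 8 - \frac{-6 + 92 R o}{2} = 8 - \left(-3 + 46 R o\right) = 11 - 46 R o$)
$- \frac{6372}{N{\left(159,39 + 94 \right)}} - \frac{626}{\left(-29 + 3\right)^{2}} = - \frac{6372}{11 - 46 \left(39 + 94\right) 159} - \frac{626}{\left(-29 + 3\right)^{2}} = - \frac{6372}{11 - 6118 \cdot 159} - \frac{626}{\left(-26\right)^{2}} = - \frac{6372}{11 - 972762} - \frac{626}{676} = - \frac{6372}{-972751} - \frac{313}{338} = \left(-6372\right) \left(- \frac{1}{972751}\right) - \frac{313}{338} = \frac{6372}{972751} - \frac{313}{338} = - \frac{23255179}{25291526}$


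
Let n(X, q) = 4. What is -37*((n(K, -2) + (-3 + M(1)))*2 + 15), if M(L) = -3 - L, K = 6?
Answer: -333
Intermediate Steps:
-37*((n(K, -2) + (-3 + M(1)))*2 + 15) = -37*((4 + (-3 + (-3 - 1*1)))*2 + 15) = -37*((4 + (-3 + (-3 - 1)))*2 + 15) = -37*((4 + (-3 - 4))*2 + 15) = -37*((4 - 7)*2 + 15) = -37*(-3*2 + 15) = -37*(-6 + 15) = -37*9 = -333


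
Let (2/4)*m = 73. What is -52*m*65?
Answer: -493480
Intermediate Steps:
m = 146 (m = 2*73 = 146)
-52*m*65 = -52*146*65 = -7592*65 = -493480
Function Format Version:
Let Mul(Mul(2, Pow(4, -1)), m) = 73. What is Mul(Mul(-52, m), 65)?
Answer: -493480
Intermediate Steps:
m = 146 (m = Mul(2, 73) = 146)
Mul(Mul(-52, m), 65) = Mul(Mul(-52, 146), 65) = Mul(-7592, 65) = -493480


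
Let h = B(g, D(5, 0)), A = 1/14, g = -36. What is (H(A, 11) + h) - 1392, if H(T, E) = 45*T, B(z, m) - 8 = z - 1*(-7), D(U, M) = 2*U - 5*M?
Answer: -19737/14 ≈ -1409.8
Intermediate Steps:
D(U, M) = -5*M + 2*U
B(z, m) = 15 + z (B(z, m) = 8 + (z - 1*(-7)) = 8 + (z + 7) = 8 + (7 + z) = 15 + z)
A = 1/14 ≈ 0.071429
h = -21 (h = 15 - 36 = -21)
(H(A, 11) + h) - 1392 = (45*(1/14) - 21) - 1392 = (45/14 - 21) - 1392 = -249/14 - 1392 = -19737/14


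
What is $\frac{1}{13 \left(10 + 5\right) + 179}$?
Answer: $\frac{1}{374} \approx 0.0026738$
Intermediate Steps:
$\frac{1}{13 \left(10 + 5\right) + 179} = \frac{1}{13 \cdot 15 + 179} = \frac{1}{195 + 179} = \frac{1}{374}$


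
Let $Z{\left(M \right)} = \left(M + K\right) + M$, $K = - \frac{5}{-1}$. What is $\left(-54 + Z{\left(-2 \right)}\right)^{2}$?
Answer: $2809$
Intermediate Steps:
$K = 5$ ($K = \left(-5\right) \left(-1\right) = 5$)
$Z{\left(M \right)} = 5 + 2 M$ ($Z{\left(M \right)} = \left(M + 5\right) + M = \left(5 + M\right) + M = 5 + 2 M$)
$\left(-54 + Z{\left(-2 \right)}\right)^{2} = \left(-54 + \left(5 + 2 \left(-2\right)\right)\right)^{2} = \left(-54 + \left(5 - 4\right)\right)^{2} = \left(-54 + 1\right)^{2} = \left(-53\right)^{2} = 2809$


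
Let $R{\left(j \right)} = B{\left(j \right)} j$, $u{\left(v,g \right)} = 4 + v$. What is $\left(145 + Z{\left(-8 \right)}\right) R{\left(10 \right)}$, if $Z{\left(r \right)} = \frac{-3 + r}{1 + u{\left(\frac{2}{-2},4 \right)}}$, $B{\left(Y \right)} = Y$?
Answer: $14225$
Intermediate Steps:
$Z{\left(r \right)} = - \frac{3}{4} + \frac{r}{4}$ ($Z{\left(r \right)} = \frac{-3 + r}{1 + \left(4 + \frac{2}{-2}\right)} = \frac{-3 + r}{1 + \left(4 + 2 \left(- \frac{1}{2}\right)\right)} = \frac{-3 + r}{1 + \left(4 - 1\right)} = \frac{-3 + r}{1 + 3} = \frac{-3 + r}{4} = \left(-3 + r\right) \frac{1}{4} = - \frac{3}{4} + \frac{r}{4}$)
$R{\left(j \right)} = j^{2}$ ($R{\left(j \right)} = j j = j^{2}$)
$\left(145 + Z{\left(-8 \right)}\right) R{\left(10 \right)} = \left(145 + \left(- \frac{3}{4} + \frac{1}{4} \left(-8\right)\right)\right) 10^{2} = \left(145 - \frac{11}{4}\right) 100 = \frac{569}{4} \cdot 100 = 14225$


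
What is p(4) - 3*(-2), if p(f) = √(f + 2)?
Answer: 6 + √6 ≈ 8.4495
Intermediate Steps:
p(f) = √(2 + f)
p(4) - 3*(-2) = √(2 + 4) - 3*(-2) = √6 + 6 = 6 + √6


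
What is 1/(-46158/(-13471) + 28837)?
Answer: 13471/388509385 ≈ 3.4674e-5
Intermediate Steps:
1/(-46158/(-13471) + 28837) = 1/(-46158*(-1/13471) + 28837) = 1/(46158/13471 + 28837) = 1/(388509385/13471) = 13471/388509385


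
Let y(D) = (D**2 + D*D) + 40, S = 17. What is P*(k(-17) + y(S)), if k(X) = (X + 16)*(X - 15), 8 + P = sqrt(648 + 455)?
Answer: -5200 + 650*sqrt(1103) ≈ 16387.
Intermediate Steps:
y(D) = 40 + 2*D**2 (y(D) = (D**2 + D**2) + 40 = 2*D**2 + 40 = 40 + 2*D**2)
P = -8 + sqrt(1103) (P = -8 + sqrt(648 + 455) = -8 + sqrt(1103) ≈ 25.211)
k(X) = (-15 + X)*(16 + X) (k(X) = (16 + X)*(-15 + X) = (-15 + X)*(16 + X))
P*(k(-17) + y(S)) = (-8 + sqrt(1103))*((-240 - 17 + (-17)**2) + (40 + 2*17**2)) = (-8 + sqrt(1103))*((-240 - 17 + 289) + (40 + 2*289)) = (-8 + sqrt(1103))*(32 + (40 + 578)) = (-8 + sqrt(1103))*(32 + 618) = (-8 + sqrt(1103))*650 = -5200 + 650*sqrt(1103)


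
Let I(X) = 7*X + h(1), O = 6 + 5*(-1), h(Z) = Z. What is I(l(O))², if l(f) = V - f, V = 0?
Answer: 36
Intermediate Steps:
O = 1 (O = 6 - 5 = 1)
l(f) = -f (l(f) = 0 - f = -f)
I(X) = 1 + 7*X (I(X) = 7*X + 1 = 1 + 7*X)
I(l(O))² = (1 + 7*(-1*1))² = (1 + 7*(-1))² = (1 - 7)² = (-6)² = 36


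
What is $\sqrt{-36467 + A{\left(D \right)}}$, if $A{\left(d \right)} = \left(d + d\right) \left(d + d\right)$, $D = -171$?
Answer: $\sqrt{80497} \approx 283.72$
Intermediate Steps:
$A{\left(d \right)} = 4 d^{2}$ ($A{\left(d \right)} = 2 d 2 d = 4 d^{2}$)
$\sqrt{-36467 + A{\left(D \right)}} = \sqrt{-36467 + 4 \left(-171\right)^{2}} = \sqrt{-36467 + 4 \cdot 29241} = \sqrt{-36467 + 116964} = \sqrt{80497}$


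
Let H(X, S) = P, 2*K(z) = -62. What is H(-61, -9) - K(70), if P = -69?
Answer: -38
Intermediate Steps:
K(z) = -31 (K(z) = (½)*(-62) = -31)
H(X, S) = -69
H(-61, -9) - K(70) = -69 - 1*(-31) = -69 + 31 = -38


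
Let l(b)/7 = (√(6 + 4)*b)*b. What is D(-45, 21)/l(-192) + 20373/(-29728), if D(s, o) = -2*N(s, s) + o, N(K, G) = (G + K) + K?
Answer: -20373/29728 + 97*√10/860160 ≈ -0.68496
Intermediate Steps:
N(K, G) = G + 2*K
l(b) = 7*√10*b² (l(b) = 7*((√(6 + 4)*b)*b) = 7*((√10*b)*b) = 7*((b*√10)*b) = 7*(√10*b²) = 7*√10*b²)
D(s, o) = o - 6*s (D(s, o) = -2*(s + 2*s) + o = -6*s + o = o - 6*s)
D(-45, 21)/l(-192) + 20373/(-29728) = (21 - 6*(-45))/((7*√10*(-192)²)) + 20373/(-29728) = (21 + 270)/((7*√10*36864)) + 20373*(-1/29728) = 291/((258048*√10)) - 20373/29728 = 291*(√10/2580480) - 20373/29728 = 97*√10/860160 - 20373/29728 = -20373/29728 + 97*√10/860160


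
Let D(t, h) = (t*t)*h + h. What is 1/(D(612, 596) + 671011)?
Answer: 1/223899831 ≈ 4.4663e-9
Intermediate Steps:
D(t, h) = h + h*t² (D(t, h) = t²*h + h = h*t² + h = h + h*t²)
1/(D(612, 596) + 671011) = 1/(596*(1 + 612²) + 671011) = 1/(596*(1 + 374544) + 671011) = 1/(596*374545 + 671011) = 1/(223228820 + 671011) = 1/223899831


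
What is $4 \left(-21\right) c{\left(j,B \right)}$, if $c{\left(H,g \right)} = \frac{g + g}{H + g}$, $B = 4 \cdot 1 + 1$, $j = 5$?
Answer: $-84$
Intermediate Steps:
$B = 5$ ($B = 4 + 1 = 5$)
$c{\left(H,g \right)} = \frac{2 g}{H + g}$
$4 \left(-21\right) c{\left(j,B \right)} = 4 \left(-21\right) 2 \cdot 5 \frac{1}{5 + 5} = - 84 \cdot 2 \cdot 5 \cdot \frac{1}{10} = \left(-84\right) 1 = -84$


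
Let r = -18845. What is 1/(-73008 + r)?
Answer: -1/91853 ≈ -1.0887e-5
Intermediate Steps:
1/(-73008 + r) = 1/(-73008 - 18845) = 1/(-91853) = -1/91853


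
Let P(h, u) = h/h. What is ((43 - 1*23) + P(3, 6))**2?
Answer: 441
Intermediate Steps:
P(h, u) = 1
((43 - 1*23) + P(3, 6))**2 = ((43 - 1*23) + 1)**2 = ((43 - 23) + 1)**2 = (20 + 1)**2 = 21**2 = 441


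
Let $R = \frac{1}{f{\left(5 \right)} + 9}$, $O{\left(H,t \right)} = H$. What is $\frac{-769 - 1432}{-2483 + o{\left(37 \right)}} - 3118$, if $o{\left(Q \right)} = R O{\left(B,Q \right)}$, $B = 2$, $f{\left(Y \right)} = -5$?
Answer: $- \frac{15476468}{4965} \approx -3117.1$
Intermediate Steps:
$R = \frac{1}{4}$ ($R = \frac{1}{-5 + 9} = \frac{1}{4} \approx 0.25$)
$o{\left(Q \right)} = \frac{1}{2}$ ($o{\left(Q \right)} = \frac{1}{4} \cdot 2 = \frac{1}{2}$)
$\frac{-769 - 1432}{-2483 + o{\left(37 \right)}} - 3118 = \frac{-769 - 1432}{-2483 + \frac{1}{2}} - 3118 = - \frac{2201}{- \frac{4965}{2}} - 3118 = \left(-2201\right) \left(- \frac{2}{4965}\right) - 3118 = \frac{4402}{4965} - 3118 = - \frac{15476468}{4965}$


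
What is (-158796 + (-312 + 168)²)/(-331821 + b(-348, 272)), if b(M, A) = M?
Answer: 46020/110723 ≈ 0.41563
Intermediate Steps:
(-158796 + (-312 + 168)²)/(-331821 + b(-348, 272)) = (-158796 + (-312 + 168)²)/(-331821 - 348) = (-158796 + (-144)²)/(-332169) = (-158796 + 20736)*(-1/332169) = -138060*(-1/332169) = 46020/110723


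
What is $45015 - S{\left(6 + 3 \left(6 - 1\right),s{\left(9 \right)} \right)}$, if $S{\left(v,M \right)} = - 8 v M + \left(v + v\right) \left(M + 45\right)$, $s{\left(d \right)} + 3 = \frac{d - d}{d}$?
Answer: $42747$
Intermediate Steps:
$s{\left(d \right)} = -3$ ($s{\left(d \right)} = -3 + \frac{d - d}{d} = -3 + \frac{0}{d} = -3 + 0 = -3$)
$S{\left(v,M \right)} = - 8 M v + 2 v \left(45 + M\right)$
$45015 - S{\left(6 + 3 \left(6 - 1\right),s{\left(9 \right)} \right)} = 45015 - 6 \left(6 + 3 \left(6 - 1\right)\right) \left(15 - -3\right) = 45015 - 6 \left(6 + 3 \left(6 - 1\right)\right) \left(15 + 3\right) = 45015 - 6 \left(6 + 3 \cdot 5\right) 18 = 45015 - 6 \left(6 + 15\right) 18 = 45015 - 6 \cdot 21 \cdot 18 = 45015 - 2268 = 42747$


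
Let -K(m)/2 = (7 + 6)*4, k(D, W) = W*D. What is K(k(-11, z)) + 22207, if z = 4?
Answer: 22103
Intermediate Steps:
k(D, W) = D*W
K(m) = -104 (K(m) = -2*(7 + 6)*4 = -26*4 = -2*52 = -104)
K(k(-11, z)) + 22207 = -104 + 22207 = 22103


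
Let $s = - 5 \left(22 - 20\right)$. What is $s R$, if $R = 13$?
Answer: $-130$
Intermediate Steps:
$s = -10$ ($s = \left(-5\right) 2 = -10$)
$s R = \left(-10\right) 13 = -130$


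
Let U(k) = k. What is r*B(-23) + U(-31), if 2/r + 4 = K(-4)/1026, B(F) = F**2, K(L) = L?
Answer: -303214/1027 ≈ -295.24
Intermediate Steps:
r = -513/1027 (r = 2/(-4 - 4/1026) = 2/(-4 - 4*1/1026) = 2/(-4 - 2/513) = 2/(-2054/513) = 2*(-513/2054) = -513/1027 ≈ -0.49951)
r*B(-23) + U(-31) = -513/1027*(-23)**2 - 31 = -513/1027*529 - 31 = -271377/1027 - 31 = -303214/1027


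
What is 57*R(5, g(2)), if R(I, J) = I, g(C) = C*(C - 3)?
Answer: 285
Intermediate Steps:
g(C) = C*(-3 + C)
57*R(5, g(2)) = 57*5 = 285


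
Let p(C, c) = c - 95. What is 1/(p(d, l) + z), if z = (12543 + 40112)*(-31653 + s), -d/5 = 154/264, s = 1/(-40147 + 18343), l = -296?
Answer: -21804/36340489319879 ≈ -5.9999e-10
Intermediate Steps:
s = -1/21804 (s = 1/(-21804) = -1/21804 ≈ -4.5863e-5)
d = -35/12 (d = -770/264 = -5*7/12 = -35/12 ≈ -2.9167)
p(C, c) = -95 + c
z = -36340480794515/21804 (z = (12543 + 40112)*(-31653 - 1/21804) = 52655*(-690162013/21804) = -36340480794515/21804 ≈ -1.6667e+9)
1/(p(d, l) + z) = 1/((-95 - 296) - 36340480794515/21804) = 1/(-391 - 36340480794515/21804) = 1/(-36340489319879/21804) = -21804/36340489319879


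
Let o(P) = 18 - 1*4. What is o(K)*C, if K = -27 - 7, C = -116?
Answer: -1624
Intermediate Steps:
K = -34
o(P) = 14 (o(P) = 18 - 4 = 14)
o(K)*C = 14*(-116) = -1624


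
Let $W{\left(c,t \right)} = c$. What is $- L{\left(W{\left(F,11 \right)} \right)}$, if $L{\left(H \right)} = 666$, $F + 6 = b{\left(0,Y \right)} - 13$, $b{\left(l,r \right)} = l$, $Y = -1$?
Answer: $-666$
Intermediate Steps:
$F = -19$ ($F = -6 + \left(0 - 13\right) = -6 - 13 = -19$)
$- L{\left(W{\left(F,11 \right)} \right)} = \left(-1\right) 666 = -666$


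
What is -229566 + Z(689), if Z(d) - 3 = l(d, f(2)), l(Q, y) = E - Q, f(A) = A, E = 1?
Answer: -230251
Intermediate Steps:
l(Q, y) = 1 - Q
Z(d) = 4 - d (Z(d) = 3 + (1 - d) = 4 - d)
-229566 + Z(689) = -229566 + (4 - 1*689) = -229566 + (4 - 689) = -229566 - 685 = -230251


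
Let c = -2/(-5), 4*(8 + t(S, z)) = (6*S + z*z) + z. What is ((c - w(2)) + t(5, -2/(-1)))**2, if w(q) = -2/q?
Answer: 144/25 ≈ 5.7600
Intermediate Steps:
t(S, z) = -8 + z/4 + z**2/4 + 3*S/2 (t(S, z) = -8 + ((6*S + z*z) + z)/4 = -8 + ((6*S + z**2) + z)/4 = -8 + ((z**2 + 6*S) + z)/4 = -8 + (z + z**2 + 6*S)/4 = -8 + (z/4 + z**2/4 + 3*S/2) = -8 + z/4 + z**2/4 + 3*S/2)
c = 2/5 (c = -2*(-1/5) = 2/5 ≈ 0.40000)
((c - w(2)) + t(5, -2/(-1)))**2 = ((2/5 - (-2)/2) + (-8 + (-2/(-1))/4 + (-2/(-1))**2/4 + (3/2)*5))**2 = ((2/5 - (-2)/2) + (-8 + (-2*(-1))/4 + (-2*(-1))**2/4 + 15/2))**2 = ((2/5 - 1*(-1)) + (-8 + (1/4)*2 + (1/4)*2**2 + 15/2))**2 = ((2/5 + 1) + (-8 + 1/2 + (1/4)*4 + 15/2))**2 = (7/5 + (-8 + 1/2 + 1 + 15/2))**2 = (7/5 + 1)**2 = (12/5)**2 = 144/25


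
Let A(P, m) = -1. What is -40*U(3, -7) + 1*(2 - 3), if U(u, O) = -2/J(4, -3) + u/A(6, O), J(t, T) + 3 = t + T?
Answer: 79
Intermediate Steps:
J(t, T) = -3 + T + t (J(t, T) = -3 + (t + T) = -3 + (T + t) = -3 + T + t)
U(u, O) = 1 - u (U(u, O) = -2/(-3 - 3 + 4) + u/(-1) = -2/(-2) + u*(-1) = -2*(-½) - u = 1 - u)
-40*U(3, -7) + 1*(2 - 3) = -40*(1 - 1*3) + 1*(2 - 3) = -40*(1 - 3) + 1*(-1) = -40*(-2) - 1 = 80 - 1 = 79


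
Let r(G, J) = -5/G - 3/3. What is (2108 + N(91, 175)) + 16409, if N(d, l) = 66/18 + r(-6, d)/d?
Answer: 3370761/182 ≈ 18521.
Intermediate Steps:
r(G, J) = -1 - 5/G (r(G, J) = -5/G - 3*⅓ = -5/G - 1 = -1 - 5/G)
N(d, l) = 11/3 - 1/(6*d) (N(d, l) = 66/18 + ((-5 - 1*(-6))/(-6))/d = 66*(1/18) + (-(-5 + 6)/6)/d = 11/3 + (-⅙*1)/d = 11/3 - 1/(6*d))
(2108 + N(91, 175)) + 16409 = (2108 + (⅙)*(-1 + 22*91)/91) + 16409 = (2108 + (⅙)*(1/91)*(-1 + 2002)) + 16409 = (2108 + (⅙)*(1/91)*2001) + 16409 = (2108 + 667/182) + 16409 = 384323/182 + 16409 = 3370761/182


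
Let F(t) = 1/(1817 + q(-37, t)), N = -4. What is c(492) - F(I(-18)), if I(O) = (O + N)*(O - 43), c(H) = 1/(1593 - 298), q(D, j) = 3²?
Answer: 531/2364670 ≈ 0.00022456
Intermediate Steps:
q(D, j) = 9
c(H) = 1/1295
I(O) = (-43 + O)*(-4 + O) (I(O) = (O - 4)*(O - 43) = (-4 + O)*(-43 + O) = (-43 + O)*(-4 + O))
F(t) = 1/1826 (F(t) = 1/(1817 + 9) = 1/1826)
c(492) - F(I(-18)) = 1/1295 - 1*1/1826 = 1/1295 - 1/1826 = 531/2364670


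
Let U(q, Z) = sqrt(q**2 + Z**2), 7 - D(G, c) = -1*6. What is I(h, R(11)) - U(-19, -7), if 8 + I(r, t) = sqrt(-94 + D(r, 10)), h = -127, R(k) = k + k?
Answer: -8 - sqrt(410) + 9*I ≈ -28.248 + 9.0*I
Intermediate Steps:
D(G, c) = 13 (D(G, c) = 7 - (-1)*6 = 7 - 1*(-6) = 7 + 6 = 13)
R(k) = 2*k
I(r, t) = -8 + 9*I (I(r, t) = -8 + sqrt(-94 + 13) = -8 + sqrt(-81) = -8 + 9*I)
U(q, Z) = sqrt(Z**2 + q**2)
I(h, R(11)) - U(-19, -7) = (-8 + 9*I) - sqrt((-7)**2 + (-19)**2) = (-8 + 9*I) - sqrt(49 + 361) = (-8 + 9*I) - sqrt(410) = -8 - sqrt(410) + 9*I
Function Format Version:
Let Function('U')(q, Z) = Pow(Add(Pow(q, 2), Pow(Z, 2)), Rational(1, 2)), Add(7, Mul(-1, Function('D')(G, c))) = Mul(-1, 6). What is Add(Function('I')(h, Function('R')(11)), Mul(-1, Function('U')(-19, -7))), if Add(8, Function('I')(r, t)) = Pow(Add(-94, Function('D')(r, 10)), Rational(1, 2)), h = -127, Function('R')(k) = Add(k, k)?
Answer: Add(-8, Mul(-1, Pow(410, Rational(1, 2))), Mul(9, I)) ≈ Add(-28.248, Mul(9.0000, I))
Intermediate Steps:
Function('D')(G, c) = 13 (Function('D')(G, c) = Add(7, Mul(-1, Mul(-1, 6))) = Add(7, Mul(-1, -6)) = Add(7, 6) = 13)
Function('R')(k) = Mul(2, k)
Function('I')(r, t) = Add(-8, Mul(9, I)) (Function('I')(r, t) = Add(-8, Pow(Add(-94, 13), Rational(1, 2))) = Add(-8, Pow(-81, Rational(1, 2))) = Add(-8, Mul(9, I)))
Function('U')(q, Z) = Pow(Add(Pow(Z, 2), Pow(q, 2)), Rational(1, 2))
Add(Function('I')(h, Function('R')(11)), Mul(-1, Function('U')(-19, -7))) = Add(Add(-8, Mul(9, I)), Mul(-1, Pow(Add(Pow(-7, 2), Pow(-19, 2)), Rational(1, 2)))) = Add(Add(-8, Mul(9, I)), Mul(-1, Pow(Add(49, 361), Rational(1, 2)))) = Add(Add(-8, Mul(9, I)), Mul(-1, Pow(410, Rational(1, 2)))) = Add(-8, Mul(-1, Pow(410, Rational(1, 2))), Mul(9, I))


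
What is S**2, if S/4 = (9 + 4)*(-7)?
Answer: 132496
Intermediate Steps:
S = -364 (S = 4*((9 + 4)*(-7)) = 4*(13*(-7)) = 4*(-91) = -364)
S**2 = (-364)**2 = 132496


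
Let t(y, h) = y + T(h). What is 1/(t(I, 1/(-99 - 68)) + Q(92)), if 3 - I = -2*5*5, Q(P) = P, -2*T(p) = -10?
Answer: 1/150 ≈ 0.0066667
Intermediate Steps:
T(p) = 5 (T(p) = -½*(-10) = 5)
I = 53 (I = 3 - (-2*5)*5 = 3 - (-10)*5 = 3 - 1*(-50) = 3 + 50 = 53)
t(y, h) = 5 + y (t(y, h) = y + 5 = 5 + y)
1/(t(I, 1/(-99 - 68)) + Q(92)) = 1/((5 + 53) + 92) = 1/(58 + 92) = 1/150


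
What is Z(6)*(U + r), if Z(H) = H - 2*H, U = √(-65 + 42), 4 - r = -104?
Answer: -648 - 6*I*√23 ≈ -648.0 - 28.775*I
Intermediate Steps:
r = 108 (r = 4 - 1*(-104) = 4 + 104 = 108)
U = I*√23 (U = √(-23) = I*√23 ≈ 4.7958*I)
Z(H) = -H
Z(6)*(U + r) = (-1*6)*(I*√23 + 108) = -6*(108 + I*√23) = -648 - 6*I*√23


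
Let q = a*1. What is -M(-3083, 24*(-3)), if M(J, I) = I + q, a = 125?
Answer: -53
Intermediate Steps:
q = 125 (q = 125*1 = 125)
M(J, I) = 125 + I (M(J, I) = I + 125 = 125 + I)
-M(-3083, 24*(-3)) = -(125 + 24*(-3)) = -(125 - 72) = -1*53 = -53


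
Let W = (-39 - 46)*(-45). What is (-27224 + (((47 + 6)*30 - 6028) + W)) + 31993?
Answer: 4156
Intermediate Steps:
W = 3825 (W = -85*(-45) = 3825)
(-27224 + (((47 + 6)*30 - 6028) + W)) + 31993 = (-27224 + (((47 + 6)*30 - 6028) + 3825)) + 31993 = (-27224 + ((53*30 - 6028) + 3825)) + 31993 = (-27224 + ((1590 - 6028) + 3825)) + 31993 = (-27224 + (-4438 + 3825)) + 31993 = (-27224 - 613) + 31993 = -27837 + 31993 = 4156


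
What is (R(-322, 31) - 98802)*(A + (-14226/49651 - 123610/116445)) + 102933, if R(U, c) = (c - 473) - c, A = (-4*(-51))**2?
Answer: -97489558222234337/23598411 ≈ -4.1312e+9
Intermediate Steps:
A = 41616 (A = 204**2 = 41616)
R(U, c) = -473 (R(U, c) = (-473 + c) - c = -473)
(R(-322, 31) - 98802)*(A + (-14226/49651 - 123610/116445)) + 102933 = (-473 - 98802)*(41616 + (-14226/49651 - 123610/116445)) + 102933 = -99275*(41616 + (-14226*1/49651 - 123610*1/116445)) + 102933 = -99275*(41616 + (-14226/49651 - 24722/23289)) + 102933 = -99275*(41616 - 31811864/23598411) + 102933 = -99275*982039660312/23598411 + 102933 = -97491987277473800/23598411 + 102933 = -97489558222234337/23598411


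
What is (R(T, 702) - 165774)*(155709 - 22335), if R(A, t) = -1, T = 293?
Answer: -22110074850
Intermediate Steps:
(R(T, 702) - 165774)*(155709 - 22335) = (-1 - 165774)*(155709 - 22335) = -165775*133374 = -22110074850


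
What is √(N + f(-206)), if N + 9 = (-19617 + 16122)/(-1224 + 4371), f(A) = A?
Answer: 10*I*√2378083/1049 ≈ 14.701*I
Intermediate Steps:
N = -10606/1049 (N = -9 + (-19617 + 16122)/(-1224 + 4371) = -9 - 3495/3147 = -9 - 3495*1/3147 = -9 - 1165/1049 = -10606/1049 ≈ -10.111)
√(N + f(-206)) = √(-10606/1049 - 206) = √(-226700/1049) = 10*I*√2378083/1049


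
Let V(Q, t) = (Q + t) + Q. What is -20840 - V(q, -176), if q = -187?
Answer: -20290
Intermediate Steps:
V(Q, t) = t + 2*Q
-20840 - V(q, -176) = -20840 - (-176 + 2*(-187)) = -20840 - (-176 - 374) = -20840 - 1*(-550) = -20840 + 550 = -20290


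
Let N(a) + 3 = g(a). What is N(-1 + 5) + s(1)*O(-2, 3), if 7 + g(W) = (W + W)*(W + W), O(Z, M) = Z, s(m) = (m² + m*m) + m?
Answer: 48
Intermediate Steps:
s(m) = m + 2*m² (s(m) = (m² + m²) + m = 2*m² + m = m + 2*m²)
g(W) = -7 + 4*W² (g(W) = -7 + (W + W)*(W + W) = -7 + (2*W)*(2*W) = -7 + 4*W²)
N(a) = -10 + 4*a² (N(a) = -3 + (-7 + 4*a²) = -10 + 4*a²)
N(-1 + 5) + s(1)*O(-2, 3) = (-10 + 4*(-1 + 5)²) + (1*(1 + 2*1))*(-2) = (-10 + 4*4²) + (1*(1 + 2))*(-2) = (-10 + 4*16) + (1*3)*(-2) = (-10 + 64) + 3*(-2) = 54 - 6 = 48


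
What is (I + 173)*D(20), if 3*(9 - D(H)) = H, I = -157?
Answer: 112/3 ≈ 37.333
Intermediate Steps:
D(H) = 9 - H/3
(I + 173)*D(20) = (-157 + 173)*(9 - ⅓*20) = 16*(9 - 20/3) = 16*(7/3) = 112/3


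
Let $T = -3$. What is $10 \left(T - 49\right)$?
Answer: $-520$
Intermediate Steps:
$10 \left(T - 49\right) = 10 \left(-3 - 49\right) = 10 \left(-52\right) = -520$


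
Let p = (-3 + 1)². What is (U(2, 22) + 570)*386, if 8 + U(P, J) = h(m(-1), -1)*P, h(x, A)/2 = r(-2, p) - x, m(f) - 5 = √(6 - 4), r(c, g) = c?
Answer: 206124 - 1544*√2 ≈ 2.0394e+5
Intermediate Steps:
p = 4 (p = (-2)² = 4)
m(f) = 5 + √2 (m(f) = 5 + √(6 - 4) = 5 + √2)
h(x, A) = -4 - 2*x (h(x, A) = 2*(-2 - x) = -4 - 2*x)
U(P, J) = -8 + P*(-14 - 2*√2) (U(P, J) = -8 + (-4 - 2*(5 + √2))*P = -8 + (-4 + (-10 - 2*√2))*P = -8 + (-14 - 2*√2)*P = -8 + P*(-14 - 2*√2))
(U(2, 22) + 570)*386 = ((-8 - 2*2*(7 + √2)) + 570)*386 = ((-8 + (-28 - 4*√2)) + 570)*386 = ((-36 - 4*√2) + 570)*386 = (534 - 4*√2)*386 = 206124 - 1544*√2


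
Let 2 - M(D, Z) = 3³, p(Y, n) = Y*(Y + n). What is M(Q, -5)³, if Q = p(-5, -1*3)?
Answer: -15625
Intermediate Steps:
Q = 40 (Q = -5*(-5 - 1*3) = -5*(-5 - 3) = -5*(-8) = 40)
M(D, Z) = -25 (M(D, Z) = 2 - 1*3³ = 2 - 1*27 = 2 - 27 = -25)
M(Q, -5)³ = (-25)³ = -15625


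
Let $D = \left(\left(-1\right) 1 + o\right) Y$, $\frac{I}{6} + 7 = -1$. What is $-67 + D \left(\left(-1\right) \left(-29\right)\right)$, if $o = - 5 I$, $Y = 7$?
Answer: $48450$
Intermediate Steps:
$I = -48$ ($I = -42 + 6 \left(-1\right) = -42 - 6 = -48$)
$o = 240$ ($o = \left(-5\right) \left(-48\right) = 240$)
$D = 1673$ ($D = \left(\left(-1\right) 1 + 240\right) 7 = \left(-1 + 240\right) 7 = 239 \cdot 7 = 1673$)
$-67 + D \left(\left(-1\right) \left(-29\right)\right) = -67 + 1673 \left(\left(-1\right) \left(-29\right)\right) = -67 + 1673 \cdot 29 = -67 + 48517 = 48450$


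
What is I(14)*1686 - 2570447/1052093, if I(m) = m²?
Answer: 347667873961/1052093 ≈ 3.3045e+5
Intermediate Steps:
I(14)*1686 - 2570447/1052093 = 14²*1686 - 2570447/1052093 = 196*1686 - 2570447*1/1052093 = 330456 - 2570447/1052093 = 347667873961/1052093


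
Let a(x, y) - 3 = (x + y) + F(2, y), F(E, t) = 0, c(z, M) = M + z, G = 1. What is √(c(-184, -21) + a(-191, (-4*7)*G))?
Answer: I*√421 ≈ 20.518*I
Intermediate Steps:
a(x, y) = 3 + x + y (a(x, y) = 3 + ((x + y) + 0) = 3 + (x + y) = 3 + x + y)
√(c(-184, -21) + a(-191, (-4*7)*G)) = √((-21 - 184) + (3 - 191 - 4*7*1)) = √(-205 + (3 - 191 - 28*1)) = √(-205 + (3 - 191 - 28)) = √(-205 - 216) = √(-421) = I*√421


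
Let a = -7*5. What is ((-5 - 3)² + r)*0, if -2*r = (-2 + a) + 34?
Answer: 0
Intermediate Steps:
a = -35
r = 3/2 (r = -((-2 - 35) + 34)/2 = -(-37 + 34)/2 = -½*(-3) = 3/2 ≈ 1.5000)
((-5 - 3)² + r)*0 = ((-5 - 3)² + 3/2)*0 = ((-8)² + 3/2)*0 = (64 + 3/2)*0 = (131/2)*0 = 0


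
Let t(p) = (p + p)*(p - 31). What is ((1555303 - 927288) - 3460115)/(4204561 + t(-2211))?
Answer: -566420/2823737 ≈ -0.20059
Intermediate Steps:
t(p) = 2*p*(-31 + p) (t(p) = (2*p)*(-31 + p) = 2*p*(-31 + p))
((1555303 - 927288) - 3460115)/(4204561 + t(-2211)) = ((1555303 - 927288) - 3460115)/(4204561 + 2*(-2211)*(-31 - 2211)) = (628015 - 3460115)/(4204561 + 2*(-2211)*(-2242)) = -2832100/(4204561 + 9914124) = -2832100/14118685 = -2832100*1/14118685 = -566420/2823737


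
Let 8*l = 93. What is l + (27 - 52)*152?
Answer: -30307/8 ≈ -3788.4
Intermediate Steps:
l = 93/8 (l = (⅛)*93 = 93/8 ≈ 11.625)
l + (27 - 52)*152 = 93/8 + (27 - 52)*152 = 93/8 - 25*152 = 93/8 - 3800 = -30307/8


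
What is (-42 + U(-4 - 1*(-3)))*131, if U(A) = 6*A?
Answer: -6288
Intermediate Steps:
(-42 + U(-4 - 1*(-3)))*131 = (-42 + 6*(-4 - 1*(-3)))*131 = (-42 + 6*(-4 + 3))*131 = (-42 + 6*(-1))*131 = (-42 - 6)*131 = -48*131 = -6288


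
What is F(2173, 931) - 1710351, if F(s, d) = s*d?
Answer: 312712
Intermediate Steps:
F(s, d) = d*s
F(2173, 931) - 1710351 = 931*2173 - 1710351 = 2023063 - 1710351 = 312712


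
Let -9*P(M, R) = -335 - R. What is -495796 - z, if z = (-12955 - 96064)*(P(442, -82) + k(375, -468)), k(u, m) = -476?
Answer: -443917753/9 ≈ -4.9324e+7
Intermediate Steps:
P(M, R) = 335/9 + R/9 (P(M, R) = -(-335 - R)/9 = 335/9 + R/9)
z = 439455589/9 (z = (-12955 - 96064)*((335/9 + (1/9)*(-82)) - 476) = -109019*((335/9 - 82/9) - 476) = -109019*(253/9 - 476) = -109019*(-4031/9) = 439455589/9 ≈ 4.8828e+7)
-495796 - z = -495796 - 1*439455589/9 = -495796 - 439455589/9 = -443917753/9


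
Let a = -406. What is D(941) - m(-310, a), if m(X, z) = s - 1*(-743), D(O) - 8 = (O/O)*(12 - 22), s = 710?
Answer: -1455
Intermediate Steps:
D(O) = -2 (D(O) = 8 + (O/O)*(12 - 22) = 8 + 1*(-10) = 8 - 10 = -2)
m(X, z) = 1453 (m(X, z) = 710 - 1*(-743) = 710 + 743 = 1453)
D(941) - m(-310, a) = -2 - 1*1453 = -2 - 1453 = -1455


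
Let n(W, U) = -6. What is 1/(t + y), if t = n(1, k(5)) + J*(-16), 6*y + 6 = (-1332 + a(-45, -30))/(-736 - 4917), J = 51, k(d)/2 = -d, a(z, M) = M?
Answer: -5653/4652192 ≈ -0.0012151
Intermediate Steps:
k(d) = -2*d (k(d) = 2*(-d) = -2*d)
y = -5426/5653 (y = -1 + ((-1332 - 30)/(-736 - 4917))/6 = -1 + (-1362/(-5653))/6 = -1 + (-1362*(-1/5653))/6 = -1 + (1/6)*(1362/5653) = -1 + 227/5653 = -5426/5653 ≈ -0.95984)
t = -822 (t = -6 + 51*(-16) = -6 - 816 = -822)
1/(t + y) = 1/(-822 - 5426/5653) = 1/(-4652192/5653) = -5653/4652192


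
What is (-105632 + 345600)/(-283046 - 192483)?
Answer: -239968/475529 ≈ -0.50463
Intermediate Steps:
(-105632 + 345600)/(-283046 - 192483) = 239968/(-475529) = 239968*(-1/475529) = -239968/475529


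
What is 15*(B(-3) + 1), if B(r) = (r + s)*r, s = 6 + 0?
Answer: -120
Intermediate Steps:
s = 6
B(r) = r*(6 + r) (B(r) = (r + 6)*r = (6 + r)*r = r*(6 + r))
15*(B(-3) + 1) = 15*(-3*(6 - 3) + 1) = 15*(-3*3 + 1) = 15*(-9 + 1) = 15*(-8) = -120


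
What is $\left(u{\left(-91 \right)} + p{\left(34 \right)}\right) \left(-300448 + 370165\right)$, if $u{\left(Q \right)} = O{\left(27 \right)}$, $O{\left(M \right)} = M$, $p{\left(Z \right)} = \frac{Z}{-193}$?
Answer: $\frac{360924909}{193} \approx 1.8701 \cdot 10^{6}$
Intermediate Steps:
$p{\left(Z \right)} = - \frac{Z}{193}$ ($p{\left(Z \right)} = Z \left(- \frac{1}{193}\right) = - \frac{Z}{193}$)
$u{\left(Q \right)} = 27$
$\left(u{\left(-91 \right)} + p{\left(34 \right)}\right) \left(-300448 + 370165\right) = \left(27 - \frac{34}{193}\right) \left(-300448 + 370165\right) = \left(27 - \frac{34}{193}\right) 69717 = \frac{5177}{193} \cdot 69717 = \frac{360924909}{193}$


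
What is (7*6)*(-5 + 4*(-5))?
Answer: -1050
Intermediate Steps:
(7*6)*(-5 + 4*(-5)) = 42*(-5 - 20) = 42*(-25) = -1050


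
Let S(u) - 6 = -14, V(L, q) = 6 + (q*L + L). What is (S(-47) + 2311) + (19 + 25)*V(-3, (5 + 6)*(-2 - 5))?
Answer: 12599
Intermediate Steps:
V(L, q) = 6 + L + L*q (V(L, q) = 6 + (L*q + L) = 6 + (L + L*q) = 6 + L + L*q)
S(u) = -8 (S(u) = 6 - 14 = -8)
(S(-47) + 2311) + (19 + 25)*V(-3, (5 + 6)*(-2 - 5)) = (-8 + 2311) + (19 + 25)*(6 - 3 - 3*(5 + 6)*(-2 - 5)) = 2303 + 44*(6 - 3 - 33*(-7)) = 2303 + 44*(6 - 3 - 3*(-77)) = 2303 + 44*(6 - 3 + 231) = 2303 + 44*234 = 2303 + 10296 = 12599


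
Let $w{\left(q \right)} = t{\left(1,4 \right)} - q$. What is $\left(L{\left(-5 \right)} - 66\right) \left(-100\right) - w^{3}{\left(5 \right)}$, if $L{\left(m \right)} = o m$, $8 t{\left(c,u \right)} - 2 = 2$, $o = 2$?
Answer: $\frac{61529}{8} \approx 7691.1$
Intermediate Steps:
$t{\left(c,u \right)} = \frac{1}{2}$ ($t{\left(c,u \right)} = \frac{1}{4} + \frac{1}{8} \cdot 2 = \frac{1}{4} + \frac{1}{4} = \frac{1}{2}$)
$L{\left(m \right)} = 2 m$
$w{\left(q \right)} = \frac{1}{2} - q$
$\left(L{\left(-5 \right)} - 66\right) \left(-100\right) - w^{3}{\left(5 \right)} = \left(2 \left(-5\right) - 66\right) \left(-100\right) - \left(\frac{1}{2} - 5\right)^{3} = \left(-10 - 66\right) \left(-100\right) - \left(\frac{1}{2} - 5\right)^{3} = \left(-76\right) \left(-100\right) - \left(- \frac{9}{2}\right)^{3} = 7600 - - \frac{729}{8} = 7600 + \frac{729}{8} = \frac{61529}{8}$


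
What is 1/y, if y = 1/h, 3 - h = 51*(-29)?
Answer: 1482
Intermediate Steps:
h = 1482 (h = 3 - 51*(-29) = 3 - 1*(-1479) = 3 + 1479 = 1482)
y = 1/1482 ≈ 0.00067476
1/y = 1/(1/1482) = 1482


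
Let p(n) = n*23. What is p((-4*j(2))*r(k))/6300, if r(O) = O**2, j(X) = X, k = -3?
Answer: -46/175 ≈ -0.26286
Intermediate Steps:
p(n) = 23*n
p((-4*j(2))*r(k))/6300 = (23*(-4*2*(-3)**2))/6300 = (23*(-8*9))*(1/6300) = (23*(-72))*(1/6300) = -1656*1/6300 = -46/175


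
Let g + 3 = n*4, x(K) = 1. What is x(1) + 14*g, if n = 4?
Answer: 183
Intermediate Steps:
g = 13 (g = -3 + 4*4 = -3 + 16 = 13)
x(1) + 14*g = 1 + 14*13 = 1 + 182 = 183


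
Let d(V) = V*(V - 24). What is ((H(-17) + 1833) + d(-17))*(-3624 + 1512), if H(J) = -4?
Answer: -5334912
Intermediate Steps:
d(V) = V*(-24 + V)
((H(-17) + 1833) + d(-17))*(-3624 + 1512) = ((-4 + 1833) - 17*(-24 - 17))*(-3624 + 1512) = (1829 - 17*(-41))*(-2112) = (1829 + 697)*(-2112) = 2526*(-2112) = -5334912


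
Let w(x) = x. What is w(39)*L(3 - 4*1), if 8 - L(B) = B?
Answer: 351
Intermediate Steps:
L(B) = 8 - B
w(39)*L(3 - 4*1) = 39*(8 - (3 - 4*1)) = 39*(8 - (3 - 4)) = 39*(8 - 1*(-1)) = 39*(8 + 1) = 39*9 = 351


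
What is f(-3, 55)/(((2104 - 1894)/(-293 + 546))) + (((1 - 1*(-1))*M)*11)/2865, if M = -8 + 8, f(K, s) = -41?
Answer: -10373/210 ≈ -49.395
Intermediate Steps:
M = 0
f(-3, 55)/(((2104 - 1894)/(-293 + 546))) + (((1 - 1*(-1))*M)*11)/2865 = -41*(-293 + 546)/(2104 - 1894) + (((1 - 1*(-1))*0)*11)/2865 = -41/(210/253) + (((1 + 1)*0)*11)*(1/2865) = -41/(210*(1/253)) + ((2*0)*11)*(1/2865) = -41/210/253 + (0*11)*(1/2865) = -41*253/210 + 0*(1/2865) = -10373/210 + 0 = -10373/210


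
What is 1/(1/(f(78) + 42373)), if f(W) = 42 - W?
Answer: 42337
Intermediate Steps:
1/(1/(f(78) + 42373)) = 1/(1/((42 - 1*78) + 42373)) = 1/(1/((42 - 78) + 42373)) = 1/(1/(-36 + 42373)) = 1/(1/42337) = 42337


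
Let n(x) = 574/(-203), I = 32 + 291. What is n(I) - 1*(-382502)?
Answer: 11092476/29 ≈ 3.8250e+5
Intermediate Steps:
I = 323
n(x) = -82/29 (n(x) = 574*(-1/203) = -82/29)
n(I) - 1*(-382502) = -82/29 - 1*(-382502) = -82/29 + 382502 = 11092476/29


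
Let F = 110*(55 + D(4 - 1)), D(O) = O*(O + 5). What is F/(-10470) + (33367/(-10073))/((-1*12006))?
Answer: -35019609791/42206816862 ≈ -0.82971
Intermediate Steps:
D(O) = O*(5 + O)
F = 8690 (F = 110*(55 + (4 - 1)*(5 + (4 - 1))) = 110*(55 + 3*(5 + 3)) = 110*(55 + 3*8) = 110*(55 + 24) = 110*79 = 8690)
F/(-10470) + (33367/(-10073))/((-1*12006)) = 8690/(-10470) + (33367/(-10073))/((-1*12006)) = 8690*(-1/10470) + (33367*(-1/10073))/(-12006) = -869/1047 - 33367/10073*(-1/12006) = -869/1047 + 33367/120936438 = -35019609791/42206816862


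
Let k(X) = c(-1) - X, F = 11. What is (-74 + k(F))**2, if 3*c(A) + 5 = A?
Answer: 7569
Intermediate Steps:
c(A) = -5/3 + A/3
k(X) = -2 - X (k(X) = (-5/3 + (1/3)*(-1)) - X = (-5/3 - 1/3) - X = -2 - X)
(-74 + k(F))**2 = (-74 + (-2 - 1*11))**2 = (-74 + (-2 - 11))**2 = (-74 - 13)**2 = (-87)**2 = 7569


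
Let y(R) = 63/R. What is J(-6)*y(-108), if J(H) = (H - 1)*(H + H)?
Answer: -49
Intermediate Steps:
J(H) = 2*H*(-1 + H) (J(H) = (-1 + H)*(2*H) = 2*H*(-1 + H))
J(-6)*y(-108) = (2*(-6)*(-1 - 6))*(63/(-108)) = (2*(-6)*(-7))*(63*(-1/108)) = 84*(-7/12) = -49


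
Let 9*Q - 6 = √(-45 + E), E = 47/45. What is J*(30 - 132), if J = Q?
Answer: -68 - 34*I*√9890/45 ≈ -68.0 - 75.139*I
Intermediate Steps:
E = 47/45 (E = 47*(1/45) = 47/45 ≈ 1.0444)
Q = ⅔ + I*√9890/135 (Q = ⅔ + √(-45 + 47/45)/9 = ⅔ + √(-1978/45)/9 = ⅔ + (I*√9890/15)/9 = ⅔ + I*√9890/135 ≈ 0.66667 + 0.73666*I)
J = ⅔ + I*√9890/135 ≈ 0.66667 + 0.73666*I
J*(30 - 132) = (⅔ + I*√9890/135)*(30 - 132) = (⅔ + I*√9890/135)*(-102) = -68 - 34*I*√9890/45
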